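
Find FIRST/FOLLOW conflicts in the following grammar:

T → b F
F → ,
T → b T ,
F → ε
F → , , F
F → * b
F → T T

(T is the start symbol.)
Nullable non-terminals: F.
FIRST sets used below: FIRST(T) = { 'b' }

F: nullable alternative(s) F → ε; FOLLOW(F) = { $, ',', 'b' }
  F → ,: FIRST \ {ε} = { ',' } — overlaps FOLLOW(F) on { ',' }: CONFLICT
  F → ε: FIRST \ {ε} = { } — this is the only nullable alternative, skip
  F → , , F: FIRST \ {ε} = { ',' } — overlaps FOLLOW(F) on { ',' }: CONFLICT
  F → * b: FIRST \ {ε} = { '*' } — disjoint from FOLLOW(F)
  F → T T: FIRST \ {ε} = { 'b' } — overlaps FOLLOW(F) on { 'b' }: CONFLICT

T has no nullable alternative, so no FIRST/FOLLOW check is needed there.

So the grammar has 3 FIRST/FOLLOW conflicts (marked CONFLICT above).

Answer: Yes. F → ',' with FOLLOW(F) on { ',' }; F → ',' ',' F with FOLLOW(F) on { ',' }; F → T T with FOLLOW(F) on { 'b' }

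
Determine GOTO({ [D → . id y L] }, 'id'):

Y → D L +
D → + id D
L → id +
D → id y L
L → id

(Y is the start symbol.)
GOTO(I, 'id') = CLOSURE({ [A → αX.β] : [A → α.Xβ] ∈ I, X = 'id' })

Items with dot before 'id', with the dot advanced:
  [D → . id y L] → [D → id . y L]
Closure adds nothing (no advanced item has the dot before a non-terminal).

GOTO = { [D → id . y L] }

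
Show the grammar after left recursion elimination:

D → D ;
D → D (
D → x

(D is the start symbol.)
D is directly left-recursive. The standard transformation for
  A → A α₁ | ... | A α_m | β₁ | ... | β_n
is
  A  → β₁ A' | ... | β_n A'
  A' → α₁ A' | ... | α_m A' | ε

D → x becomes D → x D'
D → D ; becomes D' → ; D'
D → D ( becomes D' → ( D'
Add D' → ε

Resulting grammar:
D → x D'
D' → ; D'
D' → ( D'
D' → ε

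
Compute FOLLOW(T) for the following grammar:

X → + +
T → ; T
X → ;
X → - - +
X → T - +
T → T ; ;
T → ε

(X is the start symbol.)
{ '-', ';' }

In T → ; T: T is at the end; this adds FOLLOW(T) to itself — nothing new
In X → T - +: T is followed by '-' '+', add FIRST('-' '+') \ {ε} = { '-' }
In T → T ; ;: T is followed by ';' ';', add FIRST(';' ';') \ {ε} = { ';' }

Taking the union: FOLLOW(T) = { '-', ';' }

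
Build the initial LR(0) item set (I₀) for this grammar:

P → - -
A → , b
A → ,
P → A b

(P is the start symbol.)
First, augment the grammar with P' → P
I₀ = CLOSURE({ [P' → . P] }):
  [P' → . P] has the dot before P: add [P → . - -], [P → . A b]
  [P → . A b] has the dot before A: add [A → . , b], [A → . ,]
No further items can be added.

I₀ = { [A → . , b], [A → . ,], [P → . - -], [P → . A b], [P' → . P] }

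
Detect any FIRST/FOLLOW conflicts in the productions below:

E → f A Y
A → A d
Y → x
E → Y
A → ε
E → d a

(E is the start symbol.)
Yes. A → A d with FOLLOW(A) on { 'd' }

A FIRST/FOLLOW conflict occurs when a non-terminal N has a nullable alternative N → β (β ⇒* ε) and another alternative N → α with FIRST(α) ∩ FOLLOW(N) ≠ ∅: on such a lookahead the parser cannot decide between expanding α and letting N vanish via β.

Nullable non-terminals: A.
FIRST sets used below: FIRST(A) = { 'd', ε }

A: nullable alternative(s) A → ε; FOLLOW(A) = { 'd', 'x' }
  A → A d: FIRST \ {ε} = { 'd' } — overlaps FOLLOW(A) on { 'd' }: CONFLICT
  A → ε: FIRST \ {ε} = { } — this is the only nullable alternative, skip

E, Y have no nullable alternative, so no FIRST/FOLLOW check is needed there.

So the grammar has 1 FIRST/FOLLOW conflict (marked CONFLICT above).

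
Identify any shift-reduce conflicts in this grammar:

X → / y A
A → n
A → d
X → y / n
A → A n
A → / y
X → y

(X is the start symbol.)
Yes — I3: [X → y .] vs [X → y . / n]; I8: [X → / y A .] vs [A → A . n]

Augment with X' → X and build the canonical LR(0) collection (I0 = CLOSURE({[X' → . X]}), then GOTO on every symbol after a dot until no new states appear). It has 13 states:
  I0: { [X → . / y A], [X → . y / n], [X → . y], [X' → . X] }  — shift
  I1: { [X → / . y A] }  — shift
  I2: { [X' → X .] }  — accept
  I3: { [X → y . / n], [X → y .] }  — shift, reduce
  I4: { [X → y / . n] }  — shift
  I5: { [X → y / n .] }  — reduce
  I6: { [A → . / y], [A → . A n], [A → . d], [A → . n], [X → / y . A] }  — shift
  I7: { [A → / . y] }  — shift
  I8: { [A → A . n], [X → / y A .] }  — shift, reduce
  I9: { [A → d .] }  — reduce
  I10: { [A → n .] }  — reduce
  I11: { [A → A n .] }  — reduce
  I12: { [A → / y .] }  — reduce

I3 contains reduce item [X → y .] and shift item [X → y . / n] — shift-reduce conflict.
I8 contains reduce item [X → / y A .] and shift item [A → A . n] — shift-reduce conflict.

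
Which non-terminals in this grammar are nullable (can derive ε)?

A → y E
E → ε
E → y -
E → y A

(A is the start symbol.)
{ 'E' }

A non-terminal is nullable if it can derive ε (the empty string): either it has an ε-production, or it has a production whose right-hand side consists entirely of nullable non-terminals.

ε-productions: E → ε
So E is immediately nullable.
No further non-terminal can be added: every production for the remaining non-terminals contains a terminal or a non-nullable non-terminal.
Nullable = { 'E' }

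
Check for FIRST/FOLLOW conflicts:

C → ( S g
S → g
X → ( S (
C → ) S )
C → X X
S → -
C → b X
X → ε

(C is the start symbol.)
Nullable non-terminals: C, X.
FIRST sets used below: FIRST(X) = { '(', ε }

C: nullable alternative(s) C → X X; FOLLOW(C) = { $ }
  C → ( S g: FIRST \ {ε} = { '(' } — disjoint from FOLLOW(C)
  C → ) S ): FIRST \ {ε} = { ')' } — disjoint from FOLLOW(C)
  C → X X: FIRST \ {ε} = { '(' } — this is the only nullable alternative, skip
  C → b X: FIRST \ {ε} = { 'b' } — disjoint from FOLLOW(C)

X: nullable alternative(s) X → ε; FOLLOW(X) = { $, '(' }
  X → ( S (: FIRST \ {ε} = { '(' } — overlaps FOLLOW(X) on { '(' }: CONFLICT
  X → ε: FIRST \ {ε} = { } — this is the only nullable alternative, skip

S has no nullable alternative, so no FIRST/FOLLOW check is needed there.

So the grammar has 1 FIRST/FOLLOW conflict (marked CONFLICT above).

Answer: Yes. X → '(' S '(' with FOLLOW(X) on { '(' }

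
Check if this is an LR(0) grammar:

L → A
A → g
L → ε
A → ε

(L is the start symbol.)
No. Shift-reduce conflict between [A → .] and [A → . g]

A grammar is LR(0) if no state in the canonical LR(0) collection has:
  - both a shift item (dot before a terminal) and a complete item (shift-reduce conflict), or
  - two or more complete items (reduce-reduce conflict; the accept item [L' → L .] counts as a complete item here).

Augment with L' → L and build the canonical LR(0) collection (I0 = CLOSURE({[L' → . L]}), then GOTO on every symbol after a dot until no new states appear). It has 4 states:
  I0: { [A → . g], [A → .], [L → . A], [L → .], [L' → . L] }  — shift, 2 reduces
  I1: { [L → A .] }  — reduce
  I2: { [L' → L .] }  — accept
  I3: { [A → g .] }  — reduce

Conflict in state I0:
  Shift-reduce conflict between [A → .] and [A → . g]
So the grammar is NOT LR(0).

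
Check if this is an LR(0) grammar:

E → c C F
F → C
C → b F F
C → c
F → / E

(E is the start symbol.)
Yes, the grammar is LR(0)

A grammar is LR(0) if no state in the canonical LR(0) collection has:
  - both a shift item (dot before a terminal) and a complete item (shift-reduce conflict), or
  - two or more complete items (reduce-reduce conflict; the accept item [E' → E .] counts as a complete item here).

Augment with E' → E and build the canonical LR(0) collection (I0 = CLOSURE({[E' → . E]}), then GOTO on every symbol after a dot until no new states appear). It has 12 states:
  I0: { [E → . c C F], [E' → . E] }  — shift
  I1: { [E' → E .] }  — accept
  I2: { [C → . b F F], [C → . c], [E → c . C F] }  — shift
  I3: { [C → . b F F], [C → . c], [E → c C . F], [F → . / E], [F → . C] }  — shift
  I4: { [C → . b F F], [C → . c], [C → b . F F], [F → . / E], [F → . C] }  — shift
  I5: { [C → c .] }  — reduce
  I6: { [E → . c C F], [F → / . E] }  — shift
  I7: { [F → C .] }  — reduce
  I8: { [C → . b F F], [C → . c], [C → b F . F], [F → . / E], [F → . C] }  — shift
  I9: { [C → b F F .] }  — reduce
  I10: { [F → / E .] }  — reduce
  I11: { [E → c C F .] }  — reduce

Every state is either a pure shift/goto state or contains exactly one complete item and nothing to shift — no conflicts. The grammar is LR(0).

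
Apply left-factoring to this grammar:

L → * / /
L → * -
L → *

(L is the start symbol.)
L → * L'
L' → / /
L' → -
L' → ε

Left-factoring transforms A → αβ₁ | αβ₂ into A → αA' and A' → β₁ | β₂
(α is the longest common prefix among the alternatives). Repeat until
no nonterminal has two alternatives with a common prefix.

Round 1: L has alternatives sharing prefix '*'. Introduce L': L → * L'
  Add: L' → / /
  Add: L' → -
  Add: L' → ε

No remaining common prefixes — done.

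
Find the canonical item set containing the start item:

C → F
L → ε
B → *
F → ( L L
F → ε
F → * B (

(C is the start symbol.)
First, augment the grammar with C' → C
I₀ = CLOSURE({ [C' → . C] }):
  [C' → . C] has the dot before C: add [C → . F]
  [C → . F] has the dot before F: add [F → . ( L L], [F → .], [F → . * B (]
No further items can be added.

I₀ = { [C → . F], [C' → . C], [F → . ( L L], [F → . * B (], [F → .] }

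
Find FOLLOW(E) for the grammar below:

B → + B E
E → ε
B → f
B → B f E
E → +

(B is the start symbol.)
In B → + B E: E is at the end, add FOLLOW(B)
In B → B f E: E is at the end, add FOLLOW(B)

The FOLLOW sets referred to above (computed the same way, to a fixed point):
  FOLLOW(B) = { $, '+', 'f' }

Taking the union: FOLLOW(E) = { $, '+', 'f' }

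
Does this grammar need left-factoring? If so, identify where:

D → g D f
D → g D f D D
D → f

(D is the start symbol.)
Left-factoring is needed when two productions for the same non-terminal
share a common prefix on the right-hand side.

Productions for D:
  D → g D f
  D → g D f D D
  D → f

Found common prefix 'g D f' in productions for D

Answer: Yes, D has productions with common prefix 'g D f'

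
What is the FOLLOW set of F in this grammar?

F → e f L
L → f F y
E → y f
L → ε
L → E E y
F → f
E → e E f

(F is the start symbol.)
{ $, 'y' }

F is the start symbol, so $ ∈ FOLLOW(F).
In L → f F y: F is followed by y, add FIRST(y) \ {ε} = { 'y' }

Taking the union: FOLLOW(F) = { $, 'y' }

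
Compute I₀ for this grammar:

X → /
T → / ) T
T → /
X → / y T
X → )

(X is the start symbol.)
{ [X → . )], [X → . / y T], [X → . /], [X' → . X] }

First, augment the grammar with X' → X
I₀ = CLOSURE({ [X' → . X] }):
  [X' → . X] has the dot before X: add [X → . /], [X → . / y T], [X → . )]
No further items can be added.

I₀ = { [X → . )], [X → . / y T], [X → . /], [X' → . X] }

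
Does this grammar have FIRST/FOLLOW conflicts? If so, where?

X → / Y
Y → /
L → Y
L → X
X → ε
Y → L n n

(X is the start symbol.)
A FIRST/FOLLOW conflict occurs when a non-terminal N has a nullable alternative N → β (β ⇒* ε) and another alternative N → α with FIRST(α) ∩ FOLLOW(N) ≠ ∅: on such a lookahead the parser cannot decide between expanding α and letting N vanish via β.

Nullable non-terminals: L, X.
FIRST sets used below: FIRST(Y) = { '/', 'n' }, FIRST(X) = { '/', ε }

L: nullable alternative(s) L → X; FOLLOW(L) = { 'n' }
  L → Y: FIRST \ {ε} = { '/', 'n' } — overlaps FOLLOW(L) on { 'n' }: CONFLICT
  L → X: FIRST \ {ε} = { '/' } — this is the only nullable alternative, skip

X: nullable alternative(s) X → ε; FOLLOW(X) = { $, 'n' }
  X → / Y: FIRST \ {ε} = { '/' } — disjoint from FOLLOW(X)
  X → ε: FIRST \ {ε} = { } — this is the only nullable alternative, skip

Y has no nullable alternative, so no FIRST/FOLLOW check is needed there.

So the grammar has 1 FIRST/FOLLOW conflict (marked CONFLICT above).

Answer: Yes. L → Y with FOLLOW(L) on { 'n' }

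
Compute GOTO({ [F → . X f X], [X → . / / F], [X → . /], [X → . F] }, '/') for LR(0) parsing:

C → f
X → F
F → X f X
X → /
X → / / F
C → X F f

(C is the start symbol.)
GOTO(I, '/') = CLOSURE({ [A → αX.β] : [A → α.Xβ] ∈ I, X = '/' })

Items with dot before '/', with the dot advanced:
  [X → . /] → [X → / .]
  [X → . / / F] → [X → / . / F]
Closure adds nothing (no advanced item has the dot before a non-terminal).

GOTO = { [X → / . / F], [X → / .] }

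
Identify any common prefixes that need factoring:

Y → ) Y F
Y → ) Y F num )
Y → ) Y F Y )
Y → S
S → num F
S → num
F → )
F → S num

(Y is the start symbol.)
Left-factoring is needed when two productions for the same non-terminal
share a common prefix on the right-hand side.

Productions for Y:
  Y → ) Y F
  Y → ) Y F num )
  Y → ) Y F Y )
  Y → S
Productions for S:
  S → num F
  S → num
Productions for F:
  F → )
  F → S num

Found common prefix ') Y F' in productions for Y
Found common prefix 'num' in productions for S

Answer: Yes, Y has productions with common prefix ') Y F'; S has productions with common prefix 'num'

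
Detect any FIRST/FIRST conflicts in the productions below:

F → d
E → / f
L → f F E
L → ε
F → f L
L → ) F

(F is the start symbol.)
No FIRST/FIRST conflicts.

Productions for F:
  F → d: FIRST = { 'd' }
  F → f L: FIRST = { 'f' }
Productions for L:
  L → f F E: FIRST = { 'f' }
  L → ε: FIRST = { ε }
  L → ) F: FIRST = { ')' }
E has only one production, so no FIRST/FIRST conflict is possible there.

All alternatives of each non-terminal have pairwise disjoint FIRST sets.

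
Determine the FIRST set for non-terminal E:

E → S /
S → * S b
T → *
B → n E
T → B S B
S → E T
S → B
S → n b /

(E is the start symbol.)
To compute FIRST(E), examine every production with E on the left-hand side, reading each right-hand side left to right until a non-nullable symbol is reached.

FIRST sets of the other non-terminals involved (by the same procedure, iterated to a fixed point):
  FIRST(S) = { '*', 'n' }

From E → S /:
  - S is a non-terminal: add FIRST(S) \ {ε} = { '*', 'n' }
    S is not nullable, so stop

Collecting: FIRST(E) = { '*', 'n' }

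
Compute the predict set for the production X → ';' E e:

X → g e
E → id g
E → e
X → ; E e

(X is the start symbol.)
{ ';' }

PREDICT(X → ';' E e) = (FIRST(RHS) \ {ε}) ∪ (FOLLOW(X) if ε ∈ FIRST(RHS), i.e. RHS ⇒* ε)
FIRST(';' E e) = { ';' }
ε ∉ FIRST(';' E e), so FOLLOW(X) is not added.
PREDICT(X → ';' E e) = { ';' }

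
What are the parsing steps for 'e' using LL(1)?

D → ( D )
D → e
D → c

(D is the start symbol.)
Stack is shown with the top on the left.

Stack  Input  Action
--------------------
D $    e $    output D → e
e $    e $    match 'e'
$      $      accept

The string is accepted.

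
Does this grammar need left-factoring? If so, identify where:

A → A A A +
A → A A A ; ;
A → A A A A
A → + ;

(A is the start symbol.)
Yes, A has productions with common prefix 'A A A'

Left-factoring is needed when two productions for the same non-terminal
share a common prefix on the right-hand side.

Productions for A:
  A → A A A +
  A → A A A ; ;
  A → A A A A
  A → + ;

Found common prefix 'A A A' in productions for A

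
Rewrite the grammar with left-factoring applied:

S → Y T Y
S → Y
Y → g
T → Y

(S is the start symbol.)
S → Y S'
S' → T Y
S' → ε
Y → g
T → Y

Left-factoring transforms A → αβ₁ | αβ₂ into A → αA' and A' → β₁ | β₂
(α is the longest common prefix among the alternatives). Repeat until
no nonterminal has two alternatives with a common prefix.

Round 1: S has alternatives sharing prefix 'Y'. Introduce S': S → Y S'
  Add: S' → T Y
  Add: S' → ε

No remaining common prefixes — done.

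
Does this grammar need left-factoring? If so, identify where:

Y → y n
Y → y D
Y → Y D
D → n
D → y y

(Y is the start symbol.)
Left-factoring is needed when two productions for the same non-terminal
share a common prefix on the right-hand side.

Productions for Y:
  Y → y n
  Y → y D
  Y → Y D
Productions for D:
  D → n
  D → y y

Found common prefix 'y' in productions for Y

Answer: Yes, Y has productions with common prefix 'y'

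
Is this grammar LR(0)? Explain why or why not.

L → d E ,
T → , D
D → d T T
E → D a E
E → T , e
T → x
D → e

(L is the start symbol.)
A grammar is LR(0) if no state in the canonical LR(0) collection has:
  - both a shift item (dot before a terminal) and a complete item (shift-reduce conflict), or
  - two or more complete items (reduce-reduce conflict; the accept item [L' → L .] counts as a complete item here).

Augment with L' → L and build the canonical LR(0) collection (I0 = CLOSURE({[L' → . L]}), then GOTO on every symbol after a dot until no new states appear). It has 18 states:
  I0: { [L → . d E ,], [L' → . L] }  — shift
  I1: { [L' → L .] }  — accept
  I2: { [D → . d T T], [D → . e], [E → . D a E], [E → . T , e], [L → d . E ,], [T → . , D], [T → . x] }  — shift
  I3: { [D → . d T T], [D → . e], [T → , . D] }  — shift
  I4: { [E → D . a E] }  — shift
  I5: { [L → d E . ,] }  — shift
  I6: { [E → T . , e] }  — shift
  I7: { [D → d . T T], [T → . , D], [T → . x] }  — shift
  I8: { [D → e .] }  — reduce
  I9: { [T → x .] }  — reduce
  I10: { [D → d T . T], [T → . , D], [T → . x] }  — shift
  I11: { [D → d T T .] }  — reduce
  I12: { [E → T , . e] }  — shift
  I13: { [E → T , e .] }  — reduce
  I14: { [L → d E , .] }  — reduce
  I15: { [D → . d T T], [D → . e], [E → . D a E], [E → . T , e], [E → D a . E], [T → . , D], [T → . x] }  — shift
  I16: { [E → D a E .] }  — reduce
  I17: { [T → , D .] }  — reduce

Every state is either a pure shift/goto state or contains exactly one complete item and nothing to shift — no conflicts. The grammar is LR(0).

Answer: Yes, the grammar is LR(0)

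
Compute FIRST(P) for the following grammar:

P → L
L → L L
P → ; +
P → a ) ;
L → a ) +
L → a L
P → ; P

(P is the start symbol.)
{ ';', 'a' }

FIRST sets of the other non-terminals involved (by the same procedure, iterated to a fixed point):
  FIRST(L) = { 'a' }

From P → L:
  - L is a non-terminal: add FIRST(L) \ {ε} = { 'a' }
    L is not nullable, so stop
From P → ; +:
  - ';' is a terminal: add ';' and stop
From P → a ) ;:
  - a is a terminal: add 'a' and stop
From P → ; P:
  - ';' is a terminal: add ';' and stop

Collecting: FIRST(P) = { ';', 'a' }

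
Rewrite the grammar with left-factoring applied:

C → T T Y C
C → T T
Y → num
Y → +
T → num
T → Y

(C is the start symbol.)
Left-factoring transforms A → αβ₁ | αβ₂ into A → αA' and A' → β₁ | β₂
(α is the longest common prefix among the alternatives). Repeat until
no nonterminal has two alternatives with a common prefix.

Round 1: C has alternatives sharing prefix 'T T'. Introduce C': C → T T C'
  Add: C' → Y C
  Add: C' → ε

No remaining common prefixes — done.

Resulting grammar:
C → T T C'
C' → Y C
C' → ε
Y → num
Y → +
T → num
T → Y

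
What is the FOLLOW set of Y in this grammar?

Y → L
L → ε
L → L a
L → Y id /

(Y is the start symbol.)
{ $, 'id' }

Y is the start symbol, so $ ∈ FOLLOW(Y).
In L → Y id /: Y is followed by id '/', add FIRST(id '/') \ {ε} = { 'id' }

Taking the union: FOLLOW(Y) = { $, 'id' }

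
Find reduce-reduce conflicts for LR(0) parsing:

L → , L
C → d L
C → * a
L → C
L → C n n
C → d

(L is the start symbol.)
A reduce-reduce conflict occurs when an LR(0) state has two complete items [A → α .] and [B → β .] — both call for a reduction, and with no lookahead the parser cannot choose between them.

Augment with L' → L and build the canonical LR(0) collection (I0 = CLOSURE({[L' → . L]}), then GOTO on every symbol after a dot until no new states appear). It has 11 states:
  I0: { [C → . * a], [C → . d L], [C → . d], [L → . , L], [L → . C n n], [L → . C], [L' → . L] }  — shift
  I1: { [C → * . a] }  — shift
  I2: { [C → . * a], [C → . d L], [C → . d], [L → , . L], [L → . , L], [L → . C n n], [L → . C] }  — shift
  I3: { [L → C . n n], [L → C .] }  — shift, reduce
  I4: { [L' → L .] }  — accept
  I5: { [C → . * a], [C → . d L], [C → . d], [C → d . L], [C → d .], [L → . , L], [L → . C n n], [L → . C] }  — shift, reduce
  I6: { [C → d L .] }  — reduce
  I7: { [L → C n . n] }  — shift
  I8: { [L → C n n .] }  — reduce
  I9: { [L → , L .] }  — reduce
  I10: { [C → * a .] }  — reduce

No state contains more than one complete item.

Answer: No reduce-reduce conflicts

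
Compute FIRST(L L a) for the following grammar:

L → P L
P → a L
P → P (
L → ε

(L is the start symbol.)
{ 'a' }

FIRST sets of the non-terminals involved (from the grammar, by fixed-point iteration):
  FIRST(L) = { 'a', ε }

To compute FIRST(L L a), process the symbols left to right:
Symbol L is a non-terminal. Add FIRST(L) \ {ε} = { 'a' }
L is nullable (ε ∈ FIRST(L)), continue to the next symbol.
Symbol L is a non-terminal. Add FIRST(L) \ {ε} = { 'a' }
L is nullable (ε ∈ FIRST(L)), continue to the next symbol.
Symbol a is a terminal. Add 'a' and stop.
FIRST(L L a) = { 'a' }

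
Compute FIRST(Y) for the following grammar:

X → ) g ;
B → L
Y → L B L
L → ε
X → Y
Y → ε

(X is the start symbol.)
{ ε }

FIRST sets of the other non-terminals involved (by the same procedure, iterated to a fixed point):
  FIRST(L) = { ε }
  FIRST(B) = { ε }

From Y → L B L:
  - L is a non-terminal: add FIRST(L) \ {ε} = { }
    L is nullable, so continue to the next symbol
  - B is a non-terminal: add FIRST(B) \ {ε} = { }
    B is nullable, so continue to the next symbol
  - L is a non-terminal: add FIRST(L) \ {ε} = { }
    L is nullable and nothing follows, so the whole right-hand side can vanish: ε ∈ FIRST(Y)
From Y → ε:
  - ε-production, so ε ∈ FIRST(Y)

Collecting: FIRST(Y) = { ε }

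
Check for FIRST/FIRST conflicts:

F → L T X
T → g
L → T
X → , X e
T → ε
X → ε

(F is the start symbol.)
Productions for T:
  T → g: FIRST = { 'g' }
  T → ε: FIRST = { ε }
Productions for X:
  X → , X e: FIRST = { ',' }
  X → ε: FIRST = { ε }
F, L have only one production, so no FIRST/FIRST conflict is possible there.

All alternatives of each non-terminal have pairwise disjoint FIRST sets.

Answer: No FIRST/FIRST conflicts.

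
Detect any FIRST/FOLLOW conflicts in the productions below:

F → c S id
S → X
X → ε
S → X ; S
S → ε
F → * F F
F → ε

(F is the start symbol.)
A FIRST/FOLLOW conflict occurs when a non-terminal N has a nullable alternative N → β (β ⇒* ε) and another alternative N → α with FIRST(α) ∩ FOLLOW(N) ≠ ∅: on such a lookahead the parser cannot decide between expanding α and letting N vanish via β.

Nullable non-terminals: F, S, X.
FIRST sets used below: FIRST(X) = { ε }

F: nullable alternative(s) F → ε; FOLLOW(F) = { $, '*', 'c' }
  F → c S id: FIRST \ {ε} = { 'c' } — overlaps FOLLOW(F) on { 'c' }: CONFLICT
  F → * F F: FIRST \ {ε} = { '*' } — overlaps FOLLOW(F) on { '*' }: CONFLICT
  F → ε: FIRST \ {ε} = { } — this is the only nullable alternative, skip

S: nullable alternative(s) S → X, S → ε; FOLLOW(S) = { 'id' }
  S → X: FIRST \ {ε} = { } — disjoint from FOLLOW(S)
  S → X ; S: FIRST \ {ε} = { ';' } — disjoint from FOLLOW(S)
  S → ε: FIRST \ {ε} = { } — disjoint from FOLLOW(S)
X has a nullable alternative but only one production, so nothing to check.

So the grammar has 2 FIRST/FOLLOW conflicts (marked CONFLICT above).

Answer: Yes. F → c S id with FOLLOW(F) on { 'c' }; F → '*' F F with FOLLOW(F) on { '*' }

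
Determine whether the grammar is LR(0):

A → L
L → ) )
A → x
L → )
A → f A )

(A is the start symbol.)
A grammar is LR(0) if no state in the canonical LR(0) collection has:
  - both a shift item (dot before a terminal) and a complete item (shift-reduce conflict), or
  - two or more complete items (reduce-reduce conflict; the accept item [A' → A .] counts as a complete item here).

Augment with A' → A and build the canonical LR(0) collection (I0 = CLOSURE({[A' → . A]}), then GOTO on every symbol after a dot until no new states appear). It has 9 states:
  I0: { [A → . L], [A → . f A )], [A → . x], [A' → . A], [L → . ) )], [L → . )] }  — shift
  I1: { [L → ) . )], [L → ) .] }  — shift, reduce
  I2: { [A' → A .] }  — accept
  I3: { [A → L .] }  — reduce
  I4: { [A → . L], [A → . f A )], [A → . x], [A → f . A )], [L → . ) )], [L → . )] }  — shift
  I5: { [A → x .] }  — reduce
  I6: { [A → f A . )] }  — shift
  I7: { [A → f A ) .] }  — reduce
  I8: { [L → ) ) .] }  — reduce

Conflict in state I1:
  Shift-reduce conflict between [L → ) .] and [L → ) . )]
So the grammar is NOT LR(0).

Answer: No. Shift-reduce conflict between [L → ) .] and [L → ) . )]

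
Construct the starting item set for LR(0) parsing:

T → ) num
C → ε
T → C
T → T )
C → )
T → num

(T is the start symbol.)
First, augment the grammar with T' → T
I₀ = CLOSURE({ [T' → . T] }):
  [T' → . T] has the dot before T: add [T → . ) num], [T → . C], [T → . T )], [T → . num]
  [T → . C] has the dot before C: add [C → .], [C → . )]
No further items can be added.

I₀ = { [C → . )], [C → .], [T → . ) num], [T → . C], [T → . T )], [T → . num], [T' → . T] }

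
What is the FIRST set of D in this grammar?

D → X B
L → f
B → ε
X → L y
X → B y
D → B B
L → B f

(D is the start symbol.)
{ 'f', 'y', ε }

FIRST sets of the other non-terminals involved (by the same procedure, iterated to a fixed point):
  FIRST(X) = { 'f', 'y' }
  FIRST(B) = { ε }

From D → X B:
  - X is a non-terminal: add FIRST(X) \ {ε} = { 'f', 'y' }
    X is not nullable, so stop
From D → B B:
  - B is a non-terminal: add FIRST(B) \ {ε} = { }
    B is nullable, so continue to the next symbol
  - B is a non-terminal: add FIRST(B) \ {ε} = { }
    B is nullable and nothing follows, so the whole right-hand side can vanish: ε ∈ FIRST(D)

Collecting: FIRST(D) = { 'f', 'y', ε }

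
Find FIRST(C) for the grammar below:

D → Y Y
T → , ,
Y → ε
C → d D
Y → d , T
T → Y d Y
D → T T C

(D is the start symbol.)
From C → d D:
  - d is a terminal: add 'd' and stop

Collecting: FIRST(C) = { 'd' }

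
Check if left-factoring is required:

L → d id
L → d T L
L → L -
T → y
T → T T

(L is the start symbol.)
Yes, L has productions with common prefix 'd'

Left-factoring is needed when two productions for the same non-terminal
share a common prefix on the right-hand side.

Productions for L:
  L → d id
  L → d T L
  L → L -
Productions for T:
  T → y
  T → T T

Found common prefix 'd' in productions for L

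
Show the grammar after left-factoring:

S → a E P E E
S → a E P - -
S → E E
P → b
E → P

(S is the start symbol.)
S → a E P S'
S' → E E
S' → - -
S → E E
P → b
E → P

Left-factoring transforms A → αβ₁ | αβ₂ into A → αA' and A' → β₁ | β₂
(α is the longest common prefix among the alternatives). Repeat until
no nonterminal has two alternatives with a common prefix.

Round 1: S has alternatives sharing prefix 'a E P'. Introduce S': S → a E P S'
  Add: S' → E E
  Add: S' → - -

No remaining common prefixes — done.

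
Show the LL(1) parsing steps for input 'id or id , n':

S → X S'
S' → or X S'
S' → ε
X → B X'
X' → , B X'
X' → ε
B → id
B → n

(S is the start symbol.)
Stack is shown with the top on the left.

Stack        Input           Action
-----------------------------------
S $          id or id , n $  output S → X S'
X S' $       id or id , n $  output X → B X'
B X' S' $    id or id , n $  output B → id
id X' S' $   id or id , n $  match 'id'
X' S' $      or id , n $     output X' → ε
S' $         or id , n $     output S' → or X S'
or X S' $    or id , n $     match 'or'
X S' $       id , n $        output X → B X'
B X' S' $    id , n $        output B → id
id X' S' $   id , n $        match 'id'
X' S' $      , n $           output X' → , B X'
, B X' S' $  , n $           match ','
B X' S' $    n $             output B → n
n X' S' $    n $             match 'n'
X' S' $      $               output X' → ε
S' $         $               output S' → ε
$            $               accept

The string is accepted.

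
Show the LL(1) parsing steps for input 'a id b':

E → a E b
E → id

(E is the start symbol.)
Stack is shown with the top on the left.

Stack    Input     Action
-------------------------
E $      a id b $  output E → a E b
a E b $  a id b $  match 'a'
E b $    id b $    output E → id
id b $   id b $    match 'id'
b $      b $       match 'b'
$        $         accept

The string is accepted.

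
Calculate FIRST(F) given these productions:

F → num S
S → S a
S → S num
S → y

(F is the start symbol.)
From F → num S:
  - num is a terminal: add 'num' and stop

Collecting: FIRST(F) = { 'num' }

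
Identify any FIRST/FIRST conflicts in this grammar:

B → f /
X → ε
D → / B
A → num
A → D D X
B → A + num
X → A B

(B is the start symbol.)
A FIRST/FIRST conflict occurs when two productions N → α and N → β for the same non-terminal have FIRST(α) ∩ FIRST(β) ≠ ∅ (with ε ∈ FIRST of a nullable right-hand side, so two nullable alternatives also conflict).

FIRST sets of the non-terminals at (or reachable through a nullable prefix from) the front of some alternative:
  FIRST(A) = { '/', 'num' }
  FIRST(D) = { '/' }

Productions for B:
  B → f /: FIRST = { 'f' }
  B → A + num: FIRST = { '/', 'num' }
Productions for X:
  X → ε: FIRST = { ε }
  X → A B: FIRST = { '/', 'num' }
Productions for A:
  A → num: FIRST = { 'num' }
  A → D D X: FIRST = { '/' }
D has only one production, so no FIRST/FIRST conflict is possible there.

All alternatives of each non-terminal have pairwise disjoint FIRST sets.

Answer: No FIRST/FIRST conflicts.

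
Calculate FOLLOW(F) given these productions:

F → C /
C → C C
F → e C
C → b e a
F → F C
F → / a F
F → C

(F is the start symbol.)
{ $, 'b' }

F is the start symbol, so $ ∈ FOLLOW(F).
In F → F C: F is followed by C, add FIRST(C) \ {ε} = { 'b' }
In F → / a F: F is at the end; this adds FOLLOW(F) to itself — nothing new

Taking the union: FOLLOW(F) = { $, 'b' }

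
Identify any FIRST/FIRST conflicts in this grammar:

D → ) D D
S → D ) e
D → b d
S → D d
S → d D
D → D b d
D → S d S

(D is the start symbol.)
FIRST sets of the non-terminals at (or reachable through a nullable prefix from) the front of some alternative:
  FIRST(D) = { ')', 'b', 'd' }
  FIRST(S) = { ')', 'b', 'd' }

Productions for D:
  D → ) D D: FIRST = { ')' }
  D → b d: FIRST = { 'b' }
  D → D b d: FIRST = { ')', 'b', 'd' }
  D → S d S: FIRST = { ')', 'b', 'd' }
Productions for S:
  S → D ) e: FIRST = { ')', 'b', 'd' }
  S → D d: FIRST = { ')', 'b', 'd' }
  S → d D: FIRST = { 'd' }

Conflict for D: D → ) D D and D → D b d
  Overlap: { ')' }
Conflict for D: D → ) D D and D → S d S
  Overlap: { ')' }
Conflict for D: D → b d and D → D b d
  Overlap: { 'b' }
Conflict for D: D → b d and D → S d S
  Overlap: { 'b' }
Conflict for D: D → D b d and D → S d S
  Overlap: { ')', 'b', 'd' }
Conflict for S: S → D ) e and S → D d
  Overlap: { ')', 'b', 'd' }
Conflict for S: S → D ) e and S → d D
  Overlap: { 'd' }
Conflict for S: S → D d and S → d D
  Overlap: { 'd' }

Answer: Yes. D → ')' D D / D → D b d on { ')' }; D → ')' D D / D → S d S on { ')' }; D → b d / D → D b d on { 'b' }; D → b d / D → S d S on { 'b' }; D → D b d / D → S d S on { ')', 'b', 'd' }; S → D ')' e / S → D d on { ')', 'b', 'd' }; S → D ')' e / S → d D on { 'd' }; S → D d / S → d D on { 'd' }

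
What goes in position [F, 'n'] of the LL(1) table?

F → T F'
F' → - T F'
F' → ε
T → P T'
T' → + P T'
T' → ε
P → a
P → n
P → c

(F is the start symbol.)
To find M[F, 'n'], we find productions for F where 'n' is in the predict set (PREDICT(N → α) = (FIRST(α) \ {ε}) ∪ (FOLLOW(N) if α ⇒* ε)).

Relevant sets:
  FIRST(T) = { 'a', 'c', 'n' }

F → T F': PREDICT = { 'a', 'c', 'n' }
  'n' is in predict set, so this production goes in M[F, 'n']

M[F, 'n'] = F → T F'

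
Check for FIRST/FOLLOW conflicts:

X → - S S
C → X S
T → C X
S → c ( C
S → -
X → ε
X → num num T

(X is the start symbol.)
Yes. X → '-' S S with FOLLOW(X) on { '-' }

A FIRST/FOLLOW conflict occurs when a non-terminal N has a nullable alternative N → β (β ⇒* ε) and another alternative N → α with FIRST(α) ∩ FOLLOW(N) ≠ ∅: on such a lookahead the parser cannot decide between expanding α and letting N vanish via β.

Nullable non-terminals: X.

X: nullable alternative(s) X → ε; FOLLOW(X) = { $, '-', 'c' }
  X → - S S: FIRST \ {ε} = { '-' } — overlaps FOLLOW(X) on { '-' }: CONFLICT
  X → ε: FIRST \ {ε} = { } — this is the only nullable alternative, skip
  X → num num T: FIRST \ {ε} = { 'num' } — disjoint from FOLLOW(X)

C, S, T have no nullable alternative, so no FIRST/FOLLOW check is needed there.

So the grammar has 1 FIRST/FOLLOW conflict (marked CONFLICT above).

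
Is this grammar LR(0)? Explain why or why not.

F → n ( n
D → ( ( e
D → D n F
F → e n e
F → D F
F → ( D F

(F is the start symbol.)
Yes, the grammar is LR(0)

Augment with F' → F and build the canonical LR(0) collection (I0 = CLOSURE({[F' → . F]}), then GOTO on every symbol after a dot until no new states appear). It has 19 states:
  I0: { [D → . ( ( e], [D → . D n F], [F → . ( D F], [F → . D F], [F → . e n e], [F → . n ( n], [F' → . F] }  — shift
  I1: { [D → ( . ( e], [D → . ( ( e], [D → . D n F], [F → ( . D F] }  — shift
  I2: { [D → . ( ( e], [D → . D n F], [D → D . n F], [F → . ( D F], [F → . D F], [F → . e n e], [F → . n ( n], [F → D . F] }  — shift
  I3: { [F' → F .] }  — accept
  I4: { [F → e . n e] }  — shift
  I5: { [F → n . ( n] }  — shift
  I6: { [F → n ( . n] }  — shift
  I7: { [F → n ( n .] }  — reduce
  I8: { [F → e n . e] }  — shift
  I9: { [F → e n e .] }  — reduce
  I10: { [F → D F .] }  — reduce
  I11: { [D → . ( ( e], [D → . D n F], [D → D n . F], [F → . ( D F], [F → . D F], [F → . e n e], [F → . n ( n], [F → n . ( n] }  — shift
  I12: { [D → ( . ( e], [D → . ( ( e], [D → . D n F], [F → ( . D F], [F → n ( . n] }  — shift
  I13: { [D → D n F .] }  — reduce
  I14: { [D → ( ( . e], [D → ( . ( e] }  — shift
  I15: { [D → . ( ( e], [D → . D n F], [D → D . n F], [F → ( D . F], [F → . ( D F], [F → . D F], [F → . e n e], [F → . n ( n] }  — shift
  I16: { [F → ( D F .] }  — reduce
  I17: { [D → ( ( . e] }  — shift
  I18: { [D → ( ( e .] }  — reduce

Every state is either a pure shift/goto state or contains exactly one complete item and nothing to shift — no conflicts. The grammar is LR(0).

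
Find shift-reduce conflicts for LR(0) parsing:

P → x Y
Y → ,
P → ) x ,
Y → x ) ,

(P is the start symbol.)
A shift-reduce conflict occurs when an LR(0) state has both:
  - a complete (reduce) item [A → α .] (dot at the end), and
  - a shift item [B → β . c γ] (dot before a terminal).

Augment with P' → P and build the canonical LR(0) collection (I0 = CLOSURE({[P' → . P]}), then GOTO on every symbol after a dot until no new states appear). It has 11 states:
  I0: { [P → . ) x ,], [P → . x Y], [P' → . P] }  — shift
  I1: { [P → ) . x ,] }  — shift
  I2: { [P' → P .] }  — accept
  I3: { [P → x . Y], [Y → . ,], [Y → . x ) ,] }  — shift
  I4: { [Y → , .] }  — reduce
  I5: { [P → x Y .] }  — reduce
  I6: { [Y → x . ) ,] }  — shift
  I7: { [Y → x ) . ,] }  — shift
  I8: { [Y → x ) , .] }  — reduce
  I9: { [P → ) x . ,] }  — shift
  I10: { [P → ) x , .] }  — reduce

No state contains both a complete item and a shift item.

Answer: No shift-reduce conflicts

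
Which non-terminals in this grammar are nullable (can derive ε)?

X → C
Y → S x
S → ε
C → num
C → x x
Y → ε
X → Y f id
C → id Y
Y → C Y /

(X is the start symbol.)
{ 'S', 'Y' }

A non-terminal is nullable if it can derive ε (the empty string): either it has an ε-production, or it has a production whose right-hand side consists entirely of nullable non-terminals.

ε-productions: S → ε, Y → ε
So S, Y are immediately nullable.
No further non-terminal can be added: every production for the remaining non-terminals contains a terminal or a non-nullable non-terminal.
Nullable = { 'S', 'Y' }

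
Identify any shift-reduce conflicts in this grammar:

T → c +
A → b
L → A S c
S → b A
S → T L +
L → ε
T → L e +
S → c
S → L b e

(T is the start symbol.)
Yes — I0: [L → .] vs [A → . b]; I1: [L → .] vs [A → . b]; I11: [L → .] vs [A → . b]; I12: [A → b .] vs [A → . b]; I13: [S → c .] vs [T → c . +]

Augment with T' → T and build the canonical LR(0) collection (I0 = CLOSURE({[T' → . T]}), then GOTO on every symbol after a dot until no new states appear). It has 20 states:
  I0: { [A → . b], [L → . A S c], [L → .], [T → . L e +], [T → . c +], [T' → . T] }  — shift, reduce
  I1: { [A → . b], [L → . A S c], [L → .], [L → A . S c], [S → . L b e], [S → . T L +], [S → . b A], [S → . c], [T → . L e +], [T → . c +] }  — shift, reduce
  I2: { [T → L . e +] }  — shift
  I3: { [T' → T .] }  — accept
  I4: { [A → b .] }  — reduce
  I5: { [T → c . +] }  — shift
  I6: { [T → c + .] }  — reduce
  I7: { [T → L e . +] }  — shift
  I8: { [T → L e + .] }  — reduce
  I9: { [S → L . b e], [T → L . e +] }  — shift
  I10: { [L → A S . c] }  — shift
  I11: { [A → . b], [L → . A S c], [L → .], [S → T . L +] }  — shift, reduce
  I12: { [A → . b], [A → b .], [S → b . A] }  — shift, reduce
  I13: { [S → c .], [T → c . +] }  — shift, reduce
  I14: { [S → b A .] }  — reduce
  I15: { [S → T L . +] }  — shift
  I16: { [S → T L + .] }  — reduce
  I17: { [L → A S c .] }  — reduce
  I18: { [S → L b . e] }  — shift
  I19: { [S → L b e .] }  — reduce

I0 contains reduce item [L → .] and shift items [A → . b], [T → . c +] — shift-reduce conflict.
I1 contains reduce item [L → .] and shift items [A → . b], [S → . b A], [S → . c], [T → . c +] — shift-reduce conflict.
I11 contains reduce item [L → .] and shift item [A → . b] — shift-reduce conflict.
I12 contains reduce item [A → b .] and shift item [A → . b] — shift-reduce conflict.
I13 contains reduce item [S → c .] and shift item [T → c . +] — shift-reduce conflict.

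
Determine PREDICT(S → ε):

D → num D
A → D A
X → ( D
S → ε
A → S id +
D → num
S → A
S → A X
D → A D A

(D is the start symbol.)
PREDICT(S → ε) = (FIRST(RHS) \ {ε}) ∪ (FOLLOW(S) if ε ∈ FIRST(RHS), i.e. RHS ⇒* ε)
The right-hand side is ε (FIRST(ε) = { ε }), so the predict set is FOLLOW(S) = { 'id' }
PREDICT(S → ε) = { 'id' }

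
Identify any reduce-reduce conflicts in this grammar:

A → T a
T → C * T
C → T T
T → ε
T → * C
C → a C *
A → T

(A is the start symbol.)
Yes — I4: [A → T .] vs [T → .]; I8: [C → T T .] vs [T → .]; I9: [C → a C * .] vs [T → .]; I10: [T → .] vs [T → C * T .]; I11: [A → T a .] vs [T → .]

Augment with A' → A and build the canonical LR(0) collection (I0 = CLOSURE({[A' → . A]}), then GOTO on every symbol after a dot until no new states appear). It has 14 states:
  I0: { [A → . T a], [A → . T], [A' → . A], [C → . T T], [C → . a C *], [T → . * C], [T → . C * T], [T → .] }  — shift, reduce
  I1: { [C → . T T], [C → . a C *], [T → * . C], [T → . * C], [T → . C * T], [T → .] }  — shift, reduce
  I2: { [A' → A .] }  — accept
  I3: { [T → C . * T] }  — shift
  I4: { [A → T . a], [A → T .], [C → . T T], [C → . a C *], [C → T . T], [T → . * C], [T → . C * T], [T → .] }  — shift, 2 reduces
  I5: { [C → . T T], [C → . a C *], [C → a . C *], [T → . * C], [T → . C * T], [T → .] }  — shift, reduce
  I6: { [C → a C . *], [T → C . * T] }  — shift
  I7: { [C → . T T], [C → . a C *], [C → T . T], [T → . * C], [T → . C * T], [T → .] }  — shift, reduce
  I8: { [C → . T T], [C → . a C *], [C → T . T], [C → T T .], [T → . * C], [T → . C * T], [T → .] }  — shift, 2 reduces
  I9: { [C → . T T], [C → . a C *], [C → a C * .], [T → . * C], [T → . C * T], [T → .], [T → C * . T] }  — shift, 2 reduces
  I10: { [C → . T T], [C → . a C *], [C → T . T], [T → . * C], [T → . C * T], [T → .], [T → C * T .] }  — shift, 2 reduces
  I11: { [A → T a .], [C → . T T], [C → . a C *], [C → a . C *], [T → . * C], [T → . C * T], [T → .] }  — shift, 2 reduces
  I12: { [C → . T T], [C → . a C *], [T → . * C], [T → . C * T], [T → .], [T → C * . T] }  — shift, reduce
  I13: { [T → * C .], [T → C . * T] }  — shift, reduce

I4 contains complete items [A → T .], [T → .] — reduce-reduce conflict.
I8 contains complete items [C → T T .], [T → .] — reduce-reduce conflict.
I9 contains complete items [C → a C * .], [T → .] — reduce-reduce conflict.
I10 contains complete items [T → .], [T → C * T .] — reduce-reduce conflict.
I11 contains complete items [A → T a .], [T → .] — reduce-reduce conflict.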